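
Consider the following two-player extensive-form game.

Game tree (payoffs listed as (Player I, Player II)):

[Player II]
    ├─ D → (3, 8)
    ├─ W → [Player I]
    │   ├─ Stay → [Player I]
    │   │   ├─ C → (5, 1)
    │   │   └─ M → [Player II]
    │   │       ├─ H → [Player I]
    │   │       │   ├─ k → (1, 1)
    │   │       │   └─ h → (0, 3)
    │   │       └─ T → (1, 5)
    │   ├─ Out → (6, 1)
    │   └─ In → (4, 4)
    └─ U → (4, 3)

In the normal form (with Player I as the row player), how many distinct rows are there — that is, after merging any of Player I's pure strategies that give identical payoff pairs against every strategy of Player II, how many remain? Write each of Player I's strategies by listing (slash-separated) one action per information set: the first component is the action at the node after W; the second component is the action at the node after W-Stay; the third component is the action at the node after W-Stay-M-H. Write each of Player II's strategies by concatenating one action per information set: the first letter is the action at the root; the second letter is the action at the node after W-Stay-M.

5

Player I has 12 pure strategies: Stay/C/k, Stay/C/h, Stay/M/k, Stay/M/h, Out/C/k, Out/C/h, Out/M/k, Out/M/h, In/C/k, In/C/h, In/M/k, In/M/h. Columns: DH, DT, WH, WT, UH, UT.
{Stay/C/k, Stay/C/h} → row (3,8) (3,8) (5,1) (5,1) (4,3) (4,3)
{Stay/M/k} → row (3,8) (3,8) (1,1) (1,5) (4,3) (4,3)
{Stay/M/h} → row (3,8) (3,8) (0,3) (1,5) (4,3) (4,3)
{Out/C/k, Out/C/h, Out/M/k, Out/M/h} → row (3,8) (3,8) (6,1) (6,1) (4,3) (4,3)
{In/C/k, In/C/h, In/M/k, In/M/h} → row (3,8) (3,8) (4,4) (4,4) (4,3) (4,3)
That's 5 distinct rows out of 12 strategies.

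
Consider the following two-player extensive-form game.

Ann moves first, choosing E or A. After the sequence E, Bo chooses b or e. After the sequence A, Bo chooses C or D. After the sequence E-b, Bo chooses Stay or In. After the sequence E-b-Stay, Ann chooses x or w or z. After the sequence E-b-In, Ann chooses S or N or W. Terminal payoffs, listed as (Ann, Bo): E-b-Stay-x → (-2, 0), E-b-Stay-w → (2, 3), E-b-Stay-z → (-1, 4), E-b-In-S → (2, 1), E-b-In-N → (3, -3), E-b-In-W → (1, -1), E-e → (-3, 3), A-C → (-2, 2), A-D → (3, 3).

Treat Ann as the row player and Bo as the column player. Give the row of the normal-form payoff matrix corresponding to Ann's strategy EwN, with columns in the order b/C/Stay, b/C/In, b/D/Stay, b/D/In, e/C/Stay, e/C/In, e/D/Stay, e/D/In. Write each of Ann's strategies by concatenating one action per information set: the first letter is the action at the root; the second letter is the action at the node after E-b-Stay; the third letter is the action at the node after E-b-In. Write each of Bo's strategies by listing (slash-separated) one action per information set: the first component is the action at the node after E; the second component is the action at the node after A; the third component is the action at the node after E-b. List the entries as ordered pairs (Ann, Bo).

vs b/C/Stay: Ann plays E → Bo plays b at [E] → Bo plays Stay at [E-b] → Ann plays w at [E-b-Stay] → (2, 3)
vs b/C/In: Ann plays E → Bo plays b at [E] → Bo plays In at [E-b] → Ann plays N at [E-b-In] → (3, -3)
vs b/D/Stay: Ann plays E → Bo plays b at [E] → Bo plays Stay at [E-b] → Ann plays w at [E-b-Stay] → (2, 3)
vs b/D/In: Ann plays E → Bo plays b at [E] → Bo plays In at [E-b] → Ann plays N at [E-b-In] → (3, -3)
vs e/C/Stay: Ann plays E → Bo plays e at [E] → (-3, 3)
vs e/C/In: Ann plays E → Bo plays e at [E] → (-3, 3)
vs e/D/Stay: Ann plays E → Bo plays e at [E] → (-3, 3)
vs e/D/In: Ann plays E → Bo plays e at [E] → (-3, 3)

(2,3) (3,-3) (2,3) (3,-3) (-3,3) (-3,3) (-3,3) (-3,3)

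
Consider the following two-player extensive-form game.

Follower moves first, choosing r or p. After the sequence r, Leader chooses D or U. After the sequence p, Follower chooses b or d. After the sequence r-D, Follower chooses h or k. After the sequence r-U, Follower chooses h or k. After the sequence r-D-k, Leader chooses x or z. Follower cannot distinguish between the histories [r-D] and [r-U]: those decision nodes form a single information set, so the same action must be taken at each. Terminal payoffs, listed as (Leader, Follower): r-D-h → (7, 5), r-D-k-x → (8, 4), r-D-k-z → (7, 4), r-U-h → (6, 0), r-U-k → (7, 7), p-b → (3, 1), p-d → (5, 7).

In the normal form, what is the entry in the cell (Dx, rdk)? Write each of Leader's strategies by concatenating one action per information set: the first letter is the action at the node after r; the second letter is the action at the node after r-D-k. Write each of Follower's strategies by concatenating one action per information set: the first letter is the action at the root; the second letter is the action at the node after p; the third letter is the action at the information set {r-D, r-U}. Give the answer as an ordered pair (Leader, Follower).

(8, 4)

Trace the play path from the root:
  Follower plays r
  Leader plays D at [r]
  Follower plays k at [r-D]
  Leader plays x at [r-D-k]
→ terminal payoff (8, 4).
(Follower's choice at the node after p is never reached on this path, so it doesn't affect the outcome.)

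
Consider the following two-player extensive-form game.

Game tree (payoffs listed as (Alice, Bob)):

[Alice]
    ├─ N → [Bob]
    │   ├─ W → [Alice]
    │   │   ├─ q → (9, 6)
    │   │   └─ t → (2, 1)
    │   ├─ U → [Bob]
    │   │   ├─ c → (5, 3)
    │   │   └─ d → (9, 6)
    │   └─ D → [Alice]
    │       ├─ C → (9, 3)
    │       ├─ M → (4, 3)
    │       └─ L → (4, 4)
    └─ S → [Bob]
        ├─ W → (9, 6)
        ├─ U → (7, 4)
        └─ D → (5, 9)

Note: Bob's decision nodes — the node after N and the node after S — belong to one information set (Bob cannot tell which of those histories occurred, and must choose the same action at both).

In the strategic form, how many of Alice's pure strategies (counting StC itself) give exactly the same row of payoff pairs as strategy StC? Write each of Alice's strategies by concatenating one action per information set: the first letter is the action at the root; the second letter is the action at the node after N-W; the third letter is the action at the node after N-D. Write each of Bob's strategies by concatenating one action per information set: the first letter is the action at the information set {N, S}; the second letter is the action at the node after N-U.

Row for StC (columns Wc, Wd, Uc, Ud, Dc, Dd): (9,6) (9,6) (7,4) (7,4) (5,9) (5,9).
Under StC, Alice's choice at the node after N-W and at the node after N-D can never be reached regardless of what Bob does, so varying those choices leaves every outcome unchanged.
Holding the reachable choices fixed and varying the unreachable ones freely already gives 2 × 3 = 6 equivalent strategies.
No other strategy reproduces this row, so those 6 are the full class: SqC, SqM, SqL, StC, StM, StL.

6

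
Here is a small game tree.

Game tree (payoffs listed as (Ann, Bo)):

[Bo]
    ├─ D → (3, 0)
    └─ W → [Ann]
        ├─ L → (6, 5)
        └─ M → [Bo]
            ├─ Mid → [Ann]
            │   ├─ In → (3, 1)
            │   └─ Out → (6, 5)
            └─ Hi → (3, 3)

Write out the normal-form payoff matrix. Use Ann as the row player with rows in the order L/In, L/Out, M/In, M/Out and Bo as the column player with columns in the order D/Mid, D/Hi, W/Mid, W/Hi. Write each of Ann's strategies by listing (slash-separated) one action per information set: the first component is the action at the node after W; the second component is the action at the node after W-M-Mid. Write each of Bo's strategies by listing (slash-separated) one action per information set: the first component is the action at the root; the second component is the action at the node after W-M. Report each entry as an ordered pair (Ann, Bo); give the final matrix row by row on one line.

         D/Mid     D/Hi    W/Mid     W/Hi
 L/In    (3,0)    (3,0)    (6,5)    (6,5)
L/Out    (3,0)    (3,0)    (6,5)    (6,5)
 M/In    (3,0)    (3,0)    (3,1)    (3,3)
M/Out    (3,0)    (3,0)    (6,5)    (3,3)

L/In: (3,0) (3,0) (6,5) (6,5) | L/Out: (3,0) (3,0) (6,5) (6,5) | M/In: (3,0) (3,0) (3,1) (3,3) | M/Out: (3,0) (3,0) (6,5) (3,3)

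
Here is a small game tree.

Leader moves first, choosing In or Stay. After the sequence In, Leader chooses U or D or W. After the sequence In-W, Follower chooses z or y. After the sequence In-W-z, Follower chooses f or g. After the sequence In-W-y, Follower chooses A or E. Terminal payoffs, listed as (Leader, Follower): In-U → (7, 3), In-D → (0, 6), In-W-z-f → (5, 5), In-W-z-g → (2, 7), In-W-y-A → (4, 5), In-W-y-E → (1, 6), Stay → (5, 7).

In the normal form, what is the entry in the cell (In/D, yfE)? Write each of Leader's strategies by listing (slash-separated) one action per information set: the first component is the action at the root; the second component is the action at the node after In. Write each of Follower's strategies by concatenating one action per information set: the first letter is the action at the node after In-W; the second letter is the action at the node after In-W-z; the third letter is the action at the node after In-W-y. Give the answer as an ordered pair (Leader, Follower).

Trace the play path from the root:
  Leader plays In
  Leader plays D at [In]
→ terminal payoff (0, 6).
(Follower's choice at the node after In-W is never reached on this path, so it doesn't affect the outcome.)

(0, 6)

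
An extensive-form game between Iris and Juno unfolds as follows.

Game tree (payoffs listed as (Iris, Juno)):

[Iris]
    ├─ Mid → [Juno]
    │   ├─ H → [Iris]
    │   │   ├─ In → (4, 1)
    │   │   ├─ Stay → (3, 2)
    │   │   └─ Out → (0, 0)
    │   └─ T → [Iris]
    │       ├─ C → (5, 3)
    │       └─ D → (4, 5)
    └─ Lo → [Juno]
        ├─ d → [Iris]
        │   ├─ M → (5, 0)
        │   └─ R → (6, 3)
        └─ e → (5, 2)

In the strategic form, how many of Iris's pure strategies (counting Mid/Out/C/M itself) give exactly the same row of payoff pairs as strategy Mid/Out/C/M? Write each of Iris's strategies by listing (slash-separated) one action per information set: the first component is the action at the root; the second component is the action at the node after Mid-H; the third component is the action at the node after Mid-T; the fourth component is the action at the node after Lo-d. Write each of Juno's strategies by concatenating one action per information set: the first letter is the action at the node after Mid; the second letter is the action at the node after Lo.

Row for Mid/Out/C/M (columns Hd, He, Td, Te): (0,0) (0,0) (5,3) (5,3).
Under Mid/Out/C/M, Iris's choice at the node after Lo-d can never be reached regardless of what Juno does, so varying those choices leaves every outcome unchanged.
Holding the reachable choices fixed and varying the unreachable one freely already gives 2 equivalent strategies.
No other strategy reproduces this row, so those 2 are the full class: Mid/Out/C/M, Mid/Out/C/R.

2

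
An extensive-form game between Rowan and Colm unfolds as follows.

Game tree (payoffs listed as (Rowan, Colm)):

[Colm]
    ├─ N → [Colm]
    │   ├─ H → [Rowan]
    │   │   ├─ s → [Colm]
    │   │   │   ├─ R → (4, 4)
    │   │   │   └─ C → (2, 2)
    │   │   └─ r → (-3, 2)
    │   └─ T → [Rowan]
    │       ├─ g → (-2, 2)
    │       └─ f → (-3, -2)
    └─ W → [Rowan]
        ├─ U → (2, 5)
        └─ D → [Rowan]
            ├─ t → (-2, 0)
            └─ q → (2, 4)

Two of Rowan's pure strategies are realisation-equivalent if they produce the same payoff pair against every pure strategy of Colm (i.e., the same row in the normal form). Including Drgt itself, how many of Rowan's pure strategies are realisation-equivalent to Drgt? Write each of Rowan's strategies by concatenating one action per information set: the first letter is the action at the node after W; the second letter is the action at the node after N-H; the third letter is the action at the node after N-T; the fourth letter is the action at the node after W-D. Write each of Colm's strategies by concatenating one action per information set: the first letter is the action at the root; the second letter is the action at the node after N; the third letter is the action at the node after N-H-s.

Row for Drgt (columns NHR, NHC, NTR, NTC, WHR, WHC, WTR, WTC): (-3,2) (-3,2) (-2,2) (-2,2) (-2,0) (-2,0) (-2,0) (-2,0).
Every one of Rowan's information sets is on the play path for some reply by Colm when Rowan follows Drgt.
Changing the action at any of them therefore changes at least one column, so only Drgt itself gives this row.

1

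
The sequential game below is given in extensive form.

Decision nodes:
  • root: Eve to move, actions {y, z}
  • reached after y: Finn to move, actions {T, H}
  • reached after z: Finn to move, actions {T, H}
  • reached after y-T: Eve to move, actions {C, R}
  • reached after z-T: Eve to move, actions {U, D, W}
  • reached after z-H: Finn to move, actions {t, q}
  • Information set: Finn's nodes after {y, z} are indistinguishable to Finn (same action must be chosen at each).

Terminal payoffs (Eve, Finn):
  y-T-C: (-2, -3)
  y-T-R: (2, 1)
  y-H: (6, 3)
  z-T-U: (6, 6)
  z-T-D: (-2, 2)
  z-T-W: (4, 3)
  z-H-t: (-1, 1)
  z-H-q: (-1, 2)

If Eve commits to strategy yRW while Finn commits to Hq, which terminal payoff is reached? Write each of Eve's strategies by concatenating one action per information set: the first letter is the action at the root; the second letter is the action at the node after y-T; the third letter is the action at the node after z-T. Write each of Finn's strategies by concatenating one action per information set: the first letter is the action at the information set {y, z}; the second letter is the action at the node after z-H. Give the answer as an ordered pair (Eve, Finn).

Trace the play path from the root:
  Eve plays y
  Finn plays H at [y]
→ terminal payoff (6, 3).
(Eve's choice at the node after y-T is never reached on this path, so it doesn't affect the outcome.)

(6, 3)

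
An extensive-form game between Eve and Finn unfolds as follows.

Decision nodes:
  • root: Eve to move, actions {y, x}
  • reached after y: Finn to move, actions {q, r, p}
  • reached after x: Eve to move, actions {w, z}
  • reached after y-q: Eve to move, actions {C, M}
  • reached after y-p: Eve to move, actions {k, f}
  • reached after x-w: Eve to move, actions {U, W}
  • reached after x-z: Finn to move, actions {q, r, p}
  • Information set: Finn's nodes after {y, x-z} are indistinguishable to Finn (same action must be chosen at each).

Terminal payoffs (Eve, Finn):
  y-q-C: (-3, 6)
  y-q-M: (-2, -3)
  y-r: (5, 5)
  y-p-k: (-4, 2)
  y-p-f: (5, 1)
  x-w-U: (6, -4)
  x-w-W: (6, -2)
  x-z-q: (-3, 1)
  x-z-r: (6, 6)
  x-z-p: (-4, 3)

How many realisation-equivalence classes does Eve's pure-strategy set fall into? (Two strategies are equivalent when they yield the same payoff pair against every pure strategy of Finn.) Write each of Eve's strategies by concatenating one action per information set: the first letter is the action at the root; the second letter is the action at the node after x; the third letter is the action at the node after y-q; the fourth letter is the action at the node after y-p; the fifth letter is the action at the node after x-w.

7

Eve has 32 pure strategies: ywCkU, ywCkW, ywCfU, ywCfW, ywMkU, ywMkW, ywMfU, ywMfW, yzCkU, yzCkW, yzCfU, yzCfW, yzMkU, yzMkW, yzMfU, yzMfW, xwCkU, xwCkW, xwCfU, xwCfW, xwMkU, xwMkW, xwMfU, xwMfW, xzCkU, xzCkW, xzCfU, xzCfW, xzMkU, xzMkW, xzMfU, xzMfW. Columns: q, r, p.
{ywCkU, ywCkW, yzCkU, yzCkW} → row (-3,6) (5,5) (-4,2)
{ywCfU, ywCfW, yzCfU, yzCfW} → row (-3,6) (5,5) (5,1)
{ywMkU, ywMkW, yzMkU, yzMkW} → row (-2,-3) (5,5) (-4,2)
{ywMfU, ywMfW, yzMfU, yzMfW} → row (-2,-3) (5,5) (5,1)
{xwCkU, xwCfU, xwMkU, xwMfU} → row (6,-4) (6,-4) (6,-4)
{xwCkW, xwCfW, xwMkW, xwMfW} → row (6,-2) (6,-2) (6,-2)
{xzCkU, xzCkW, xzCfU, xzCfW, xzMkU, xzMkW, xzMfU, xzMfW} → row (-3,1) (6,6) (-4,3)
That's 7 distinct rows out of 32 strategies.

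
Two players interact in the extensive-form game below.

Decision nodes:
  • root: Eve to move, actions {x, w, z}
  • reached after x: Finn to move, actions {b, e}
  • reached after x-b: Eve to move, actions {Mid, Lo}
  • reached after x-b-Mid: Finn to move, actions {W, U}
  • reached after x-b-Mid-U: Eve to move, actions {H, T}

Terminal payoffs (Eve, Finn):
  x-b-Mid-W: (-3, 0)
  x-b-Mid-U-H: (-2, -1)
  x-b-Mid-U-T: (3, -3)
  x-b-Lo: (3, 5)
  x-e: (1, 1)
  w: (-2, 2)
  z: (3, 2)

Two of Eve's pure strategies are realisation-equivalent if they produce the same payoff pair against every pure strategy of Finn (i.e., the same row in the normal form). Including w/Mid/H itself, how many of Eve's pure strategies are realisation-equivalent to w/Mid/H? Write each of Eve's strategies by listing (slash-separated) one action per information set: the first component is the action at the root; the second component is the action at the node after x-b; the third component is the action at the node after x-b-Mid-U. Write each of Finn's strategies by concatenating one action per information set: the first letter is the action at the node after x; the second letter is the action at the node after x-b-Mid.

Row for w/Mid/H (columns bW, bU, eW, eU): (-2,2) (-2,2) (-2,2) (-2,2).
Under w/Mid/H, Eve's choice at the node after x-b and at the node after x-b-Mid-U can never be reached regardless of what Finn does, so varying those choices leaves every outcome unchanged.
Holding the reachable choices fixed and varying the unreachable ones freely already gives 2 × 2 = 4 equivalent strategies.
No other strategy reproduces this row, so those 4 are the full class: w/Mid/H, w/Mid/T, w/Lo/H, w/Lo/T.

4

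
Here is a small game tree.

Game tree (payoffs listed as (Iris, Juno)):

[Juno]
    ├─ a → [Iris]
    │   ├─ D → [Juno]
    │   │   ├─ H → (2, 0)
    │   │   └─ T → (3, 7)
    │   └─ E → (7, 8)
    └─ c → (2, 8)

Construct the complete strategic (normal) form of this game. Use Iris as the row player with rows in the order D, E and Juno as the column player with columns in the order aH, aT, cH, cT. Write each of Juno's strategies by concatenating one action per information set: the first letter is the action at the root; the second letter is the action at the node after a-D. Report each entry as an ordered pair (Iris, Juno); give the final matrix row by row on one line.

D: (2,0) (3,7) (2,8) (2,8) | E: (7,8) (7,8) (2,8) (2,8)

           aH       aT       cH       cT
   D    (2,0)    (3,7)    (2,8)    (2,8)
   E    (7,8)    (7,8)    (2,8)    (2,8)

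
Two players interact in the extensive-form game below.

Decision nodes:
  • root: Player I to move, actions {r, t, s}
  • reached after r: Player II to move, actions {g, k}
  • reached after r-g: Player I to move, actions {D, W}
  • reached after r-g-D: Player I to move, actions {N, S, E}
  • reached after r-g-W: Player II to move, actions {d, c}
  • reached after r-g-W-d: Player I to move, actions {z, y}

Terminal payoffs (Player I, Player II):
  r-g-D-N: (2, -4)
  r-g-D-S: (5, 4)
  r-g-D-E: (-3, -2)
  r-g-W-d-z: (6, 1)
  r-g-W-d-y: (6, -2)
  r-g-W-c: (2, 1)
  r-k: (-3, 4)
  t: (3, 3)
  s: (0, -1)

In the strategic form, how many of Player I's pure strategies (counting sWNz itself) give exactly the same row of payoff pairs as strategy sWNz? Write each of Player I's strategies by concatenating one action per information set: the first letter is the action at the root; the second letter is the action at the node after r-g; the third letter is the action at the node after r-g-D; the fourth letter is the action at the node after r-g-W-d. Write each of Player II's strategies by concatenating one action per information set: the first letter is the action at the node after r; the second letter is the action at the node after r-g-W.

Row for sWNz (columns gd, gc, kd, kc): (0,-1) (0,-1) (0,-1) (0,-1).
Under sWNz, Player I's choice at the node after r-g and at the node after r-g-D and at the node after r-g-W-d can never be reached regardless of what Player II does, so varying those choices leaves every outcome unchanged.
Holding the reachable choices fixed and varying the unreachable ones freely already gives 2 × 3 × 2 = 12 equivalent strategies.
No other strategy reproduces this row, so those 12 are the full class: sDNz, sDNy, sDSz, sDSy, sDEz, sDEy, sWNz, sWNy, sWSz, sWSy, sWEz, sWEy.

12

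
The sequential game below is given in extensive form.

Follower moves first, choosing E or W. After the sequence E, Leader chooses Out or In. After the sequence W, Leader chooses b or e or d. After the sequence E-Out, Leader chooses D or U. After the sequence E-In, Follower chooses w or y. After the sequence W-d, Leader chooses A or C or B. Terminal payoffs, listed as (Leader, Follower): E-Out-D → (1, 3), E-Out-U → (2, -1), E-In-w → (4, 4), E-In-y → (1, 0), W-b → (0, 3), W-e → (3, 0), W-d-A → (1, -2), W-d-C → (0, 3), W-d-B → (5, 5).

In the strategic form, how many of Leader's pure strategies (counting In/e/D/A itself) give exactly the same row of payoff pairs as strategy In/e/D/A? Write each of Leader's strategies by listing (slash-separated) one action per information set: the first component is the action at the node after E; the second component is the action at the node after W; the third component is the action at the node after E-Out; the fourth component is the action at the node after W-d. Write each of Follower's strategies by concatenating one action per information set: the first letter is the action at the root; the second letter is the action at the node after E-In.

Row for In/e/D/A (columns Ew, Ey, Ww, Wy): (4,4) (1,0) (3,0) (3,0).
Under In/e/D/A, Leader's choice at the node after E-Out and at the node after W-d can never be reached regardless of what Follower does, so varying those choices leaves every outcome unchanged.
Holding the reachable choices fixed and varying the unreachable ones freely already gives 2 × 3 = 6 equivalent strategies.
No other strategy reproduces this row, so those 6 are the full class: In/e/D/A, In/e/D/C, In/e/D/B, In/e/U/A, In/e/U/C, In/e/U/B.

6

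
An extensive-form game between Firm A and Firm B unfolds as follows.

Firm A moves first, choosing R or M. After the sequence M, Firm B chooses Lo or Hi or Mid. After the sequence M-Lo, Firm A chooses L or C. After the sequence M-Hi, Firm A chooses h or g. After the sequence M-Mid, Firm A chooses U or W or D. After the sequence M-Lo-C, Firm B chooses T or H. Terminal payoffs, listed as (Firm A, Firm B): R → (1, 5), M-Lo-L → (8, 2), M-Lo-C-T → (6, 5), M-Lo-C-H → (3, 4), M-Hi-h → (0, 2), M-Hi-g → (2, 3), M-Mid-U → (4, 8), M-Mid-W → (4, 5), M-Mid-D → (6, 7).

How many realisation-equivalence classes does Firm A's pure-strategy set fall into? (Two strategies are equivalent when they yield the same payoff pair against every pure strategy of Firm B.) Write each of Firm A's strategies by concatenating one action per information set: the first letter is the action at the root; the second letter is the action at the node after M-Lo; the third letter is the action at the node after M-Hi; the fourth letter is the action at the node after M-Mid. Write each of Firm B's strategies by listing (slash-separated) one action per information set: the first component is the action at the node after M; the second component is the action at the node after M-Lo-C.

Firm A has 24 pure strategies: RLhU, RLhW, RLhD, RLgU, RLgW, RLgD, RChU, RChW, RChD, RCgU, RCgW, RCgD, MLhU, MLhW, MLhD, MLgU, MLgW, MLgD, MChU, MChW, MChD, MCgU, MCgW, MCgD. Columns: Lo/T, Lo/H, Hi/T, Hi/H, Mid/T, Mid/H.
{RLhU, RLhW, RLhD, RLgU, RLgW, RLgD, RChU, RChW, RChD, RCgU, RCgW, RCgD} → row (1,5) (1,5) (1,5) (1,5) (1,5) (1,5)
{MLhU} → row (8,2) (8,2) (0,2) (0,2) (4,8) (4,8)
{MLhW} → row (8,2) (8,2) (0,2) (0,2) (4,5) (4,5)
{MLhD} → row (8,2) (8,2) (0,2) (0,2) (6,7) (6,7)
{MLgU} → row (8,2) (8,2) (2,3) (2,3) (4,8) (4,8)
{MLgW} → row (8,2) (8,2) (2,3) (2,3) (4,5) (4,5)
{MLgD} → row (8,2) (8,2) (2,3) (2,3) (6,7) (6,7)
{MChU} → row (6,5) (3,4) (0,2) (0,2) (4,8) (4,8)
{MChW} → row (6,5) (3,4) (0,2) (0,2) (4,5) (4,5)
{MChD} → row (6,5) (3,4) (0,2) (0,2) (6,7) (6,7)
{MCgU} → row (6,5) (3,4) (2,3) (2,3) (4,8) (4,8)
{MCgW} → row (6,5) (3,4) (2,3) (2,3) (4,5) (4,5)
{MCgD} → row (6,5) (3,4) (2,3) (2,3) (6,7) (6,7)
That's 13 distinct rows out of 24 strategies.

13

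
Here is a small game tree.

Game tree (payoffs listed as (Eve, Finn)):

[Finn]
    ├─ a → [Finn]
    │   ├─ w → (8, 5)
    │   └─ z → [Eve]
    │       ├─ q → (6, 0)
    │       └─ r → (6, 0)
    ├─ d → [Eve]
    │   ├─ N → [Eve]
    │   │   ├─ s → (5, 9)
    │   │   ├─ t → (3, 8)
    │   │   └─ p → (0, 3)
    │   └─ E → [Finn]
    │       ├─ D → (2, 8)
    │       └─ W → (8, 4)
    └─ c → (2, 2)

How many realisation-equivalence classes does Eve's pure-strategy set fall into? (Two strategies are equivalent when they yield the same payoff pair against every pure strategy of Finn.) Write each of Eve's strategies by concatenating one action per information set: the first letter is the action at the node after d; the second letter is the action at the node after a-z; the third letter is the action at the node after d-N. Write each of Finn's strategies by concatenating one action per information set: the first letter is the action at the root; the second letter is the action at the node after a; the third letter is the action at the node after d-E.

4

Eve has 12 pure strategies: Nqs, Nqt, Nqp, Nrs, Nrt, Nrp, Eqs, Eqt, Eqp, Ers, Ert, Erp. Columns: awD, awW, azD, azW, dwD, dwW, dzD, dzW, cwD, cwW, czD, czW.
{Nqs, Nrs} → row (8,5) (8,5) (6,0) (6,0) (5,9) (5,9) (5,9) (5,9) (2,2) (2,2) (2,2) (2,2)
{Nqt, Nrt} → row (8,5) (8,5) (6,0) (6,0) (3,8) (3,8) (3,8) (3,8) (2,2) (2,2) (2,2) (2,2)
{Nqp, Nrp} → row (8,5) (8,5) (6,0) (6,0) (0,3) (0,3) (0,3) (0,3) (2,2) (2,2) (2,2) (2,2)
{Eqs, Eqt, Eqp, Ers, Ert, Erp} → row (8,5) (8,5) (6,0) (6,0) (2,8) (8,4) (2,8) (8,4) (2,2) (2,2) (2,2) (2,2)
That's 4 distinct rows out of 12 strategies.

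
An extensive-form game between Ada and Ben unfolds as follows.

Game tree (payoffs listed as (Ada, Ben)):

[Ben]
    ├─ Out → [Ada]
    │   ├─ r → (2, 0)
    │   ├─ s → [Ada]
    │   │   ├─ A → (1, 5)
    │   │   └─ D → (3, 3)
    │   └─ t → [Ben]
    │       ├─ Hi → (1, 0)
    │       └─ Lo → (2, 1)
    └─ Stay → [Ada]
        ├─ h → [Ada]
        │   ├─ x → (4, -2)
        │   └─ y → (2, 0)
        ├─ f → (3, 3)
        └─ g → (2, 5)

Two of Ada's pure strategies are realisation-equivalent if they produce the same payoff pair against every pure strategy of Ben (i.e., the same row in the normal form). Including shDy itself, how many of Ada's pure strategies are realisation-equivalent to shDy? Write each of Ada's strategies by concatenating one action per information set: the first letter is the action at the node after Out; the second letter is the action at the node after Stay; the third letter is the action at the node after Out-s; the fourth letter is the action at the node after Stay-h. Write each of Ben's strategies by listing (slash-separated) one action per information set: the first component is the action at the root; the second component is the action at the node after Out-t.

Row for shDy (columns Out/Hi, Out/Lo, Stay/Hi, Stay/Lo): (3,3) (3,3) (2,0) (2,0).
Every one of Ada's information sets is on the play path for some reply by Ben when Ada follows shDy.
Changing the action at any of them therefore changes at least one column, so only shDy itself gives this row.

1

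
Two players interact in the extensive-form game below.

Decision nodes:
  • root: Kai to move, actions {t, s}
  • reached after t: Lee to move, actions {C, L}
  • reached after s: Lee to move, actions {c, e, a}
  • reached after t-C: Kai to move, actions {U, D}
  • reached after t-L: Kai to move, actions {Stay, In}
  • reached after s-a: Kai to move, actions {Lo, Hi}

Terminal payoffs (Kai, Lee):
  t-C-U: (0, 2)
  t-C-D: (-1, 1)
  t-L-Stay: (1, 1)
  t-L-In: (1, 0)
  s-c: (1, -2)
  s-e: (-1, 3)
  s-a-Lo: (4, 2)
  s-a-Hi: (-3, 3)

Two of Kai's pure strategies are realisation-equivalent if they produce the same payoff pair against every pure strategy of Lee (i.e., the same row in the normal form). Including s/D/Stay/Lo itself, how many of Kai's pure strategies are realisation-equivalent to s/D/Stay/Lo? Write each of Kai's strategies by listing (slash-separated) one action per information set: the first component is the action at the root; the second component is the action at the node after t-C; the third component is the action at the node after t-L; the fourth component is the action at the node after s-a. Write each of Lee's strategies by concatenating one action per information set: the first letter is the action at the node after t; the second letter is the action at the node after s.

4

Row for s/D/Stay/Lo (columns Cc, Ce, Ca, Lc, Le, La): (1,-2) (-1,3) (4,2) (1,-2) (-1,3) (4,2).
Under s/D/Stay/Lo, Kai's choice at the node after t-C and at the node after t-L can never be reached regardless of what Lee does, so varying those choices leaves every outcome unchanged.
Holding the reachable choices fixed and varying the unreachable ones freely already gives 2 × 2 = 4 equivalent strategies.
No other strategy reproduces this row, so those 4 are the full class: s/U/Stay/Lo, s/U/In/Lo, s/D/Stay/Lo, s/D/In/Lo.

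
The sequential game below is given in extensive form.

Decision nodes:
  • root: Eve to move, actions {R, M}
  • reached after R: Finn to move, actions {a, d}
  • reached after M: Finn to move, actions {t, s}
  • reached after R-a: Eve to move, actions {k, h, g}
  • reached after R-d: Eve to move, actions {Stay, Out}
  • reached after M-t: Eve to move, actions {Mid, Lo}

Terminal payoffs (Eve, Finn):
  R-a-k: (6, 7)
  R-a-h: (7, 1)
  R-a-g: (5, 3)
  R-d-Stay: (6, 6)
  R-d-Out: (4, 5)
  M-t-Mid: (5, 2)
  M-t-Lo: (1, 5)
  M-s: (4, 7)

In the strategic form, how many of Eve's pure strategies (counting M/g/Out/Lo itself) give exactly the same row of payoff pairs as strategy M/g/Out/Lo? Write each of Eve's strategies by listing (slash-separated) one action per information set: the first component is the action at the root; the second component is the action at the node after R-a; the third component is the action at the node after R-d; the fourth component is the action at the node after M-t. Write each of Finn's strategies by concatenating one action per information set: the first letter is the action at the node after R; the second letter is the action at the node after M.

6

Row for M/g/Out/Lo (columns at, as, dt, ds): (1,5) (4,7) (1,5) (4,7).
Under M/g/Out/Lo, Eve's choice at the node after R-a and at the node after R-d can never be reached regardless of what Finn does, so varying those choices leaves every outcome unchanged.
Holding the reachable choices fixed and varying the unreachable ones freely already gives 3 × 2 = 6 equivalent strategies.
No other strategy reproduces this row, so those 6 are the full class: M/k/Stay/Lo, M/k/Out/Lo, M/h/Stay/Lo, M/h/Out/Lo, M/g/Stay/Lo, M/g/Out/Lo.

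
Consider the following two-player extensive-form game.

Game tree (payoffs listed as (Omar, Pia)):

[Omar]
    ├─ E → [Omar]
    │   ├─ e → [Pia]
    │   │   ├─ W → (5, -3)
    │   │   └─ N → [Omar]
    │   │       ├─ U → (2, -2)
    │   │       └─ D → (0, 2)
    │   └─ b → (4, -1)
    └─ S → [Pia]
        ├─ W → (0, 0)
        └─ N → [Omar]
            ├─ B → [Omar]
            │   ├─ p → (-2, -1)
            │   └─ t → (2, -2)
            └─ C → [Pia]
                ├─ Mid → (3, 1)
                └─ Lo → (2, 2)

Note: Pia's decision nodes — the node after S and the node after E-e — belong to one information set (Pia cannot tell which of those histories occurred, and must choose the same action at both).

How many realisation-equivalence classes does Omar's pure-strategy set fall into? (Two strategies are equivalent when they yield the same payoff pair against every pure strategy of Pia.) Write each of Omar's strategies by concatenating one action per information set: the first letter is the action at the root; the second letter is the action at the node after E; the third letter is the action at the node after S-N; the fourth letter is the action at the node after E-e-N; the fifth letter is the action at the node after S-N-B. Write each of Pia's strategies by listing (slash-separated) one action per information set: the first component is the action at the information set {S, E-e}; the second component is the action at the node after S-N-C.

6

Omar has 32 pure strategies: EeBUp, EeBUt, EeBDp, EeBDt, EeCUp, EeCUt, EeCDp, EeCDt, EbBUp, EbBUt, EbBDp, EbBDt, EbCUp, EbCUt, EbCDp, EbCDt, SeBUp, SeBUt, SeBDp, SeBDt, SeCUp, SeCUt, SeCDp, SeCDt, SbBUp, SbBUt, SbBDp, SbBDt, SbCUp, SbCUt, SbCDp, SbCDt. Columns: W/Mid, W/Lo, N/Mid, N/Lo.
{EeBUp, EeBUt, EeCUp, EeCUt} → row (5,-3) (5,-3) (2,-2) (2,-2)
{EeBDp, EeBDt, EeCDp, EeCDt} → row (5,-3) (5,-3) (0,2) (0,2)
{EbBUp, EbBUt, EbBDp, EbBDt, EbCUp, EbCUt, EbCDp, EbCDt} → row (4,-1) (4,-1) (4,-1) (4,-1)
{SeBUp, SeBDp, SbBUp, SbBDp} → row (0,0) (0,0) (-2,-1) (-2,-1)
{SeBUt, SeBDt, SbBUt, SbBDt} → row (0,0) (0,0) (2,-2) (2,-2)
{SeCUp, SeCUt, SeCDp, SeCDt, SbCUp, SbCUt, SbCDp, SbCDt} → row (0,0) (0,0) (3,1) (2,2)
That's 6 distinct rows out of 32 strategies.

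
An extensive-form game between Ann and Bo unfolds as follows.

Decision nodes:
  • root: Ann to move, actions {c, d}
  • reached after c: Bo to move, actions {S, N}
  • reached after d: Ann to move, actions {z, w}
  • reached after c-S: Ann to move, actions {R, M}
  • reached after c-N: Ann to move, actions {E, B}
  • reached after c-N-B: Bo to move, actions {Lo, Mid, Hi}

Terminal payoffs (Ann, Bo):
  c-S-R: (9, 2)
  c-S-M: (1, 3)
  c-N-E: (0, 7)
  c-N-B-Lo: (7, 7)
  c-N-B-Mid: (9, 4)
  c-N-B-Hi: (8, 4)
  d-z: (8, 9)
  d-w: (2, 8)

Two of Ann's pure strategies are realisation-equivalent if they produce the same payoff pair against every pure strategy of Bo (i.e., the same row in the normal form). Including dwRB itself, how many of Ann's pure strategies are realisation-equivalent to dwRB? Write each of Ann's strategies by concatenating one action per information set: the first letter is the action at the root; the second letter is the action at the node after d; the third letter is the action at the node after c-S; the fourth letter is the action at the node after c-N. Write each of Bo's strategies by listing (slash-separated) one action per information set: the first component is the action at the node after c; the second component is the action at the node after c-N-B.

Row for dwRB (columns S/Lo, S/Mid, S/Hi, N/Lo, N/Mid, N/Hi): (2,8) (2,8) (2,8) (2,8) (2,8) (2,8).
Under dwRB, Ann's choice at the node after c-S and at the node after c-N can never be reached regardless of what Bo does, so varying those choices leaves every outcome unchanged.
Holding the reachable choices fixed and varying the unreachable ones freely already gives 2 × 2 = 4 equivalent strategies.
No other strategy reproduces this row, so those 4 are the full class: dwRE, dwRB, dwME, dwMB.

4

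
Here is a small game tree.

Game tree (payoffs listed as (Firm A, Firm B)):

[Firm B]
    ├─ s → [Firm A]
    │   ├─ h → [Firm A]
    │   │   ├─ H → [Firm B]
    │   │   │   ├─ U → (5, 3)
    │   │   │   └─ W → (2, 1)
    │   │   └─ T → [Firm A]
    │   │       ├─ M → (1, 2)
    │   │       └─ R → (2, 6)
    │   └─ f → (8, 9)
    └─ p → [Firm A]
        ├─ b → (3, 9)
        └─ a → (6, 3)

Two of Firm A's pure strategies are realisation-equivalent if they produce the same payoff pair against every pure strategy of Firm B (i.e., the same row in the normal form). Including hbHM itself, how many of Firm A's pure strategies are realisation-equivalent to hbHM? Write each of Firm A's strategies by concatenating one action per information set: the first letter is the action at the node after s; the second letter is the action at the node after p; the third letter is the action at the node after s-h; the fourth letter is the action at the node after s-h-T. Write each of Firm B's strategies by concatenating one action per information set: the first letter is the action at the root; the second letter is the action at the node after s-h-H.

Row for hbHM (columns sU, sW, pU, pW): (5,3) (2,1) (3,9) (3,9).
Under hbHM, Firm A's choice at the node after s-h-T can never be reached regardless of what Firm B does, so varying those choices leaves every outcome unchanged.
Holding the reachable choices fixed and varying the unreachable one freely already gives 2 equivalent strategies.
No other strategy reproduces this row, so those 2 are the full class: hbHM, hbHR.

2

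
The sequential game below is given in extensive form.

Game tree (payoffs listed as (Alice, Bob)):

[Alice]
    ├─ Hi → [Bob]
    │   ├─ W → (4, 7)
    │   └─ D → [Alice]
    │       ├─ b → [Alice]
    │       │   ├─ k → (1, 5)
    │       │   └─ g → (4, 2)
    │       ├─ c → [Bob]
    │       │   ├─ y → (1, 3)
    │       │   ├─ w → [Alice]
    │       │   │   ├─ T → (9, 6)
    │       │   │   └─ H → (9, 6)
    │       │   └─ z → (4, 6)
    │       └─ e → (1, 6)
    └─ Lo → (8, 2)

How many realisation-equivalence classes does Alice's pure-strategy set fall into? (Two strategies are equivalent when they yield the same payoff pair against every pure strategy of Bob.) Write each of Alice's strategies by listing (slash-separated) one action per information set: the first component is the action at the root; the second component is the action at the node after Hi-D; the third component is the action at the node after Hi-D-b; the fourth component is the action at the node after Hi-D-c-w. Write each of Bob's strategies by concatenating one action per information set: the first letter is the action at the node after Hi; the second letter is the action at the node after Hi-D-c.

Alice has 24 pure strategies: Hi/b/k/T, Hi/b/k/H, Hi/b/g/T, Hi/b/g/H, Hi/c/k/T, Hi/c/k/H, Hi/c/g/T, Hi/c/g/H, Hi/e/k/T, Hi/e/k/H, Hi/e/g/T, Hi/e/g/H, Lo/b/k/T, Lo/b/k/H, Lo/b/g/T, Lo/b/g/H, Lo/c/k/T, Lo/c/k/H, Lo/c/g/T, Lo/c/g/H, Lo/e/k/T, Lo/e/k/H, Lo/e/g/T, Lo/e/g/H. Columns: Wy, Ww, Wz, Dy, Dw, Dz.
{Hi/b/k/T, Hi/b/k/H} → row (4,7) (4,7) (4,7) (1,5) (1,5) (1,5)
{Hi/b/g/T, Hi/b/g/H} → row (4,7) (4,7) (4,7) (4,2) (4,2) (4,2)
{Hi/c/k/T, Hi/c/k/H, Hi/c/g/T, Hi/c/g/H} → row (4,7) (4,7) (4,7) (1,3) (9,6) (4,6)
{Hi/e/k/T, Hi/e/k/H, Hi/e/g/T, Hi/e/g/H} → row (4,7) (4,7) (4,7) (1,6) (1,6) (1,6)
{Lo/b/k/T, Lo/b/k/H, Lo/b/g/T, Lo/b/g/H, Lo/c/k/T, Lo/c/k/H, Lo/c/g/T, Lo/c/g/H, Lo/e/k/T, Lo/e/k/H, Lo/e/g/T, Lo/e/g/H} → row (8,2) (8,2) (8,2) (8,2) (8,2) (8,2)
That's 5 distinct rows out of 24 strategies.

5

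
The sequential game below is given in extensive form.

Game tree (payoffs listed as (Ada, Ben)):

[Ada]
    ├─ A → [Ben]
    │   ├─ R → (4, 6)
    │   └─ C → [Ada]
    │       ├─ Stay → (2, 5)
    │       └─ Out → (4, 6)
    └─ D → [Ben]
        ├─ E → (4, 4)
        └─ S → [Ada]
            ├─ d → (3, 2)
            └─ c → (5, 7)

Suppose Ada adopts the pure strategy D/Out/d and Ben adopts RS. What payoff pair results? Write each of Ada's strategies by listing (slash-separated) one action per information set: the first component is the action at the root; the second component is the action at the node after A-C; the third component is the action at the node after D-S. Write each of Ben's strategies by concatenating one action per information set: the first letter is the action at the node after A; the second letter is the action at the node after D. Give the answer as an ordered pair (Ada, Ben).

Trace the play path from the root:
  Ada plays D
  Ben plays S at [D]
  Ada plays d at [D-S]
→ terminal payoff (3, 2).
(Ada's choice at the node after A-C is never reached on this path, so it doesn't affect the outcome.)

(3, 2)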